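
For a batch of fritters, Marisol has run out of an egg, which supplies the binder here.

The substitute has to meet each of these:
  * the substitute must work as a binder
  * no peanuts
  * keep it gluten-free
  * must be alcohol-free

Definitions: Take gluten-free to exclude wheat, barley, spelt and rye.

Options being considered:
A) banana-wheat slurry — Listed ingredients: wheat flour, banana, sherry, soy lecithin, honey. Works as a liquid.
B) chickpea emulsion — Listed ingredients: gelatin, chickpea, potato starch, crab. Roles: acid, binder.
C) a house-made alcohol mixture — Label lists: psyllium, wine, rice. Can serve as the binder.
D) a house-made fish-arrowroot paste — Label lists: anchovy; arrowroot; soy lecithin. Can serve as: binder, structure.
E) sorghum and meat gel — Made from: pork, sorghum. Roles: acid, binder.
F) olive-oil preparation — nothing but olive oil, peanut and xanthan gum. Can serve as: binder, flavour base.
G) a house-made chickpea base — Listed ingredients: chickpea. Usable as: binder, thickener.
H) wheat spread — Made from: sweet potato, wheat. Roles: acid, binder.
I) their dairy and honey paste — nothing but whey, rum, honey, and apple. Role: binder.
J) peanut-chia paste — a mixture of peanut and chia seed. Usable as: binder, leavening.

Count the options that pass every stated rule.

4

A: not usable as a binder; has wheat flour, so not gluten-free (and 1 more) — out
B: gelatin and crab etc. — none of it excluded — valid
C: has wine, so not alcohol-free — no
D: nothing on the exclusion list — OK
E: only pork and sorghum; none excluded — OK
F: has peanut, so not peanut-free — out
G: every rule checks out — OK
H: has wheat, so not gluten-free — reject
I: has rum, so not alcohol-free — no
J: has peanut, so not peanut-free — reject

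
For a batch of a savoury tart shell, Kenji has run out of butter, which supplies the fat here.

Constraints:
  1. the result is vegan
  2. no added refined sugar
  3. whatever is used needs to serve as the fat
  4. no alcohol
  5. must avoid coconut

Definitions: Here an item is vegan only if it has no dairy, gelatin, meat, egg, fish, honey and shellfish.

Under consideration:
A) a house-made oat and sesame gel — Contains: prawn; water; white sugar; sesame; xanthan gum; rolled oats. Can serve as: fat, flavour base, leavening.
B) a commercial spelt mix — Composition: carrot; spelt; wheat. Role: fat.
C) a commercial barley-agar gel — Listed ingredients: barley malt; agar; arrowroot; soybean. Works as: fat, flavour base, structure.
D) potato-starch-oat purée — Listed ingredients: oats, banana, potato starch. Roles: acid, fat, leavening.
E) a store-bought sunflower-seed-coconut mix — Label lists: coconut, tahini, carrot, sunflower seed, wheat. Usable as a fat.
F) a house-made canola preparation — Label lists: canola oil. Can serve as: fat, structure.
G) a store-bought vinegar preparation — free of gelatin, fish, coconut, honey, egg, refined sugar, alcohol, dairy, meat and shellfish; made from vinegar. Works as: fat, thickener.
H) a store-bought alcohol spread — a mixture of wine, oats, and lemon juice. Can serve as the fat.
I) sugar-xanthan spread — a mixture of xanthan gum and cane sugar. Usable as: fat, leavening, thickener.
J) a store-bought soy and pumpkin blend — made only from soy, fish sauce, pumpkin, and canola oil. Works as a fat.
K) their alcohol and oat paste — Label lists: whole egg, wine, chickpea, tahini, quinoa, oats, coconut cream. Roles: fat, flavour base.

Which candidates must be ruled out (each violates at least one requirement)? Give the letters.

A, E, H, I, J, K

A: has prawn, so not vegan; has white sugar, so not no-added-sugar — reject
B: all constraints satisfied — keep
C: barley malt and soybean etc. — none of it excluded — valid
D: all constraints satisfied — OK
E: has coconut, so not coconut-free — out
F: only canola oil; none excluded — OK
G: all constraints satisfied — OK
H: has wine, so not alcohol-free — reject
I: has cane sugar, so not no-added-sugar — no
J: has fish sauce, so not vegan — reject
K: has whole egg, so not vegan; has coconut cream, so not coconut-free (and 1 more) — no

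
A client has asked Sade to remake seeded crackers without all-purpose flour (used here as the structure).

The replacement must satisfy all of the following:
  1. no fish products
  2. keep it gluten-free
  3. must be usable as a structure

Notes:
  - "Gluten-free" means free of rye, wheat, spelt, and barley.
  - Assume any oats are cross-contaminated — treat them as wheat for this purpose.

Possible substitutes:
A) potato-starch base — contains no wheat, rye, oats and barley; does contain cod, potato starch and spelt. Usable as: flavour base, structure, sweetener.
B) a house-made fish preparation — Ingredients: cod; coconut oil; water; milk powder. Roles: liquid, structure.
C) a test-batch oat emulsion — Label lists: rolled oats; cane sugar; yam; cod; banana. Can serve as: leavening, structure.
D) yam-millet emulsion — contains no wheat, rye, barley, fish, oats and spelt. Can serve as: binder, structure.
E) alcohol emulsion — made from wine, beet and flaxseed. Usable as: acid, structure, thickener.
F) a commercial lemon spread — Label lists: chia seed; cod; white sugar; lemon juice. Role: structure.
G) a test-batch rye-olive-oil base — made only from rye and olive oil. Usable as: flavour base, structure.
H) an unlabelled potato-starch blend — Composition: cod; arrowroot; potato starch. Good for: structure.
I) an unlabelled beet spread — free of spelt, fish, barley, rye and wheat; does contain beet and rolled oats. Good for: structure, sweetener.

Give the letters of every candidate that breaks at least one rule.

A: has spelt, so not gluten-free; has cod, so not fish-free — reject
B: has cod, so not fish-free — out
C: has rolled oats, so not gluten-free; has cod, so not fish-free — reject
D: works as a structure, gluten-free, no fish — valid
E: all constraints satisfied — OK
F: has cod, so not fish-free — reject
G: has rye, so not gluten-free — no
H: has cod, so not fish-free — out
I: has rolled oats, so not gluten-free — no

A, B, C, F, G, H, I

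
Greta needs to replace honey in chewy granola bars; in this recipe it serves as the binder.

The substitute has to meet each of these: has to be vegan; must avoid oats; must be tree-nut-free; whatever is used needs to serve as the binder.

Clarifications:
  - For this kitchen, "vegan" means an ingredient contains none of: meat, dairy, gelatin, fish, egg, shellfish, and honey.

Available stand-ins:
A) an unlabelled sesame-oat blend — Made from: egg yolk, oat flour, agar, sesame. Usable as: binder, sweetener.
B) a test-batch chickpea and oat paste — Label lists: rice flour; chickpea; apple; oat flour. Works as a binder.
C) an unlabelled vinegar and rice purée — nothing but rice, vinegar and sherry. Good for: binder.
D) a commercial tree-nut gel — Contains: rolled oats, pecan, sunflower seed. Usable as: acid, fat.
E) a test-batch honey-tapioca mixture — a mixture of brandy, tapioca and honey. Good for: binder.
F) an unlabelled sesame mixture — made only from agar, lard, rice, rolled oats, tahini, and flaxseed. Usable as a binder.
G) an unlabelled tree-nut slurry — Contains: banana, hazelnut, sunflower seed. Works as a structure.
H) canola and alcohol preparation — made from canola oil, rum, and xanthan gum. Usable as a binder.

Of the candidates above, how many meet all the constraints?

2

A: has egg yolk, so not vegan; has oat flour, so not oat-free — reject
B: has oat flour, so not oat-free — reject
C: all constraints satisfied — valid
D: not usable as a binder; has rolled oats, so not oat-free (and 1 more) — out
E: has honey, so not vegan — no
F: has lard, so not vegan; has rolled oats, so not oat-free — out
G: not usable as a binder; has hazelnut, so not tree-nut-free — out
H: only rum, canola oil and xanthan gum; none excluded — valid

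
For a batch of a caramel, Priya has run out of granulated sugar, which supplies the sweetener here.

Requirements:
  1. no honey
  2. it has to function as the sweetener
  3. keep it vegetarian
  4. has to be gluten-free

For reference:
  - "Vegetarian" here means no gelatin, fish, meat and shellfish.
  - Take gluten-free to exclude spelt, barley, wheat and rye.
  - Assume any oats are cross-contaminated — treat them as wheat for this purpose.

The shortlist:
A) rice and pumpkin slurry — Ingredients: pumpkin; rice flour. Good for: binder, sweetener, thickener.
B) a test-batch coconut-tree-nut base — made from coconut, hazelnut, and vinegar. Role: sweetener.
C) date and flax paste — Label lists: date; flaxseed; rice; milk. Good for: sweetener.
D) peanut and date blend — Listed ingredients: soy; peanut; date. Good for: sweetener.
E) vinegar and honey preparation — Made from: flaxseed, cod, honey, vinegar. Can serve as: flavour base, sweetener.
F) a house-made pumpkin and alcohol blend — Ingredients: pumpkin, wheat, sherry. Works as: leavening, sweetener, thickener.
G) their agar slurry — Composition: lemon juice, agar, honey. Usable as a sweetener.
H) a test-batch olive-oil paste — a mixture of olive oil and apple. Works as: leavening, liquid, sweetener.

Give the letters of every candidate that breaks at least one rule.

E, F, G

A: only rice flour and pumpkin; none excluded — valid
B: every rule checks out — OK
C: milk and rice etc. — none of it excluded — OK
D: vegetarian, gluten-free — OK
E: has cod, so not vegetarian; has honey, so not honey-free — no
F: has wheat, so not gluten-free — reject
G: has honey, so not honey-free — reject
H: vegetarian, gluten-free — valid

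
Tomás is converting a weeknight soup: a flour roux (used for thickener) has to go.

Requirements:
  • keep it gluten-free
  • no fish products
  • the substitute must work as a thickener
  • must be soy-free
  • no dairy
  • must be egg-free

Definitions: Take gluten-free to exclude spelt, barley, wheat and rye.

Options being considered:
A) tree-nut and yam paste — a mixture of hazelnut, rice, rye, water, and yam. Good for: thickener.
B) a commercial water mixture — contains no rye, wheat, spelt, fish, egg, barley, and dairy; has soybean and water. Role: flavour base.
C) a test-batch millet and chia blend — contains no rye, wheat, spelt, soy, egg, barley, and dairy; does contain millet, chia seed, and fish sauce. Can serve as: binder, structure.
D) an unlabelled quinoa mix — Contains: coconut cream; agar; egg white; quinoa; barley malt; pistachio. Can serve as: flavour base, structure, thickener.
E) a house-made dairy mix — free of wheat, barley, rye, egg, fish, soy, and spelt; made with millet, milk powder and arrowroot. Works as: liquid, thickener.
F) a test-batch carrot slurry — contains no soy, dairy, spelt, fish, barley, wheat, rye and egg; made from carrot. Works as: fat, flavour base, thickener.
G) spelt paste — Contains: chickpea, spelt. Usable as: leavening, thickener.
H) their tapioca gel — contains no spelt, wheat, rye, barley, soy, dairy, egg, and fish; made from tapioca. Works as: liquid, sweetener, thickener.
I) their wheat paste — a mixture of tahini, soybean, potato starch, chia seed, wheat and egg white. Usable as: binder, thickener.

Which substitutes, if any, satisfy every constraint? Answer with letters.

F, H

A: has rye, so not gluten-free — reject
B: not usable as a thickener; has soybean, so not soy-free — out
C: not usable as a thickener; has fish sauce, so not fish-free — reject
D: has barley malt, so not gluten-free; has egg white, so not egg-free — no
E: has milk powder, so not dairy-free — out
F: works as a thickener, no fish, no soy — OK
G: has spelt, so not gluten-free — reject
H: works as a thickener, no dairy, no soy — valid
I: has wheat, so not gluten-free; has soybean, so not soy-free (and 1 more) — out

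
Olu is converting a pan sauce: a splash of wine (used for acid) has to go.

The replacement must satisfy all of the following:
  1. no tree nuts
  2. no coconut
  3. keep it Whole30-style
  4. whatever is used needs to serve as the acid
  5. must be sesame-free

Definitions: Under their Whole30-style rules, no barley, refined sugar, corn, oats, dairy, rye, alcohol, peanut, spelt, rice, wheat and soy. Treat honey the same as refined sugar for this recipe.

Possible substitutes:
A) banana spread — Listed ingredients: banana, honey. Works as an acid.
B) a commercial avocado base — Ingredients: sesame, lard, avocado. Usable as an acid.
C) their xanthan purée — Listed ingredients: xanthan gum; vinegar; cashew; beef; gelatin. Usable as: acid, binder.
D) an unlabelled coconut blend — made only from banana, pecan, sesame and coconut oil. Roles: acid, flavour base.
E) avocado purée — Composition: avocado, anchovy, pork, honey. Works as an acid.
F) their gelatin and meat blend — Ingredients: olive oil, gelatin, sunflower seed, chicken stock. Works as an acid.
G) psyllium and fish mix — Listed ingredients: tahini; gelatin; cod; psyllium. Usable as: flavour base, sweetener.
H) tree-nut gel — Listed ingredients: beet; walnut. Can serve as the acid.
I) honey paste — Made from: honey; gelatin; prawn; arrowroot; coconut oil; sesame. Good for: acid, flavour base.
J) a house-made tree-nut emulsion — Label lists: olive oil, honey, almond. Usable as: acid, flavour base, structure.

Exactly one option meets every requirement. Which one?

A: has honey, so not Whole30-style — out
B: has sesame, so not sesame-free — no
C: has cashew, so not tree-nut-free — out
D: has sesame, so not sesame-free; has pecan, so not tree-nut-free (and 1 more) — reject
E: has honey, so not Whole30-style — reject
F: gelatin and chicken stock etc. — none of it excluded — valid
G: not usable as an acid; has tahini, so not sesame-free — out
H: has walnut, so not tree-nut-free — reject
I: has honey, so not Whole30-style; has sesame, so not sesame-free (and 1 more) — reject
J: has honey, so not Whole30-style; has almond, so not tree-nut-free — out

F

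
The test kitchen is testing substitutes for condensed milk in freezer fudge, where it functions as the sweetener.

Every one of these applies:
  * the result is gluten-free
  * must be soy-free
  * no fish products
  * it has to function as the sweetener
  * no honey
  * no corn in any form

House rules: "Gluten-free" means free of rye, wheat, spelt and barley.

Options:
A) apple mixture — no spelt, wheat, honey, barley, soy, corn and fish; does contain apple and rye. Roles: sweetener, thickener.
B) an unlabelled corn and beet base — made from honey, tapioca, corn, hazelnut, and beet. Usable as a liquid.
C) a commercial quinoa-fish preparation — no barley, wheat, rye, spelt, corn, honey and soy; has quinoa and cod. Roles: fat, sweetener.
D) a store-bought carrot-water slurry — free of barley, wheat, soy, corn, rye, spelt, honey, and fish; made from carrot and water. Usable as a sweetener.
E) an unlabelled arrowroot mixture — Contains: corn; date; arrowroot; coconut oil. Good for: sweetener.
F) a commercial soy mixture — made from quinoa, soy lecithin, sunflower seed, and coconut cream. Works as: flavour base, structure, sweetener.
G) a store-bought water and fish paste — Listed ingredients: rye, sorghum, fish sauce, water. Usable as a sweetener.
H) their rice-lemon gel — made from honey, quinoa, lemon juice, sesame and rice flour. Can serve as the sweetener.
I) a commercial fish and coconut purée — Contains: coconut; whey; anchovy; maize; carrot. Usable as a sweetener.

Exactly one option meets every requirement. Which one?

A: has rye, so not gluten-free — out
B: not usable as a sweetener; has honey, so not honey-free (and 1 more) — no
C: has cod, so not fish-free — reject
D: gluten-free, no honey — valid
E: has corn, so not corn-free — no
F: has soy lecithin, so not soy-free — out
G: has rye, so not gluten-free; has fish sauce, so not fish-free — reject
H: has honey, so not honey-free — no
I: has anchovy, so not fish-free; has maize, so not corn-free — reject

D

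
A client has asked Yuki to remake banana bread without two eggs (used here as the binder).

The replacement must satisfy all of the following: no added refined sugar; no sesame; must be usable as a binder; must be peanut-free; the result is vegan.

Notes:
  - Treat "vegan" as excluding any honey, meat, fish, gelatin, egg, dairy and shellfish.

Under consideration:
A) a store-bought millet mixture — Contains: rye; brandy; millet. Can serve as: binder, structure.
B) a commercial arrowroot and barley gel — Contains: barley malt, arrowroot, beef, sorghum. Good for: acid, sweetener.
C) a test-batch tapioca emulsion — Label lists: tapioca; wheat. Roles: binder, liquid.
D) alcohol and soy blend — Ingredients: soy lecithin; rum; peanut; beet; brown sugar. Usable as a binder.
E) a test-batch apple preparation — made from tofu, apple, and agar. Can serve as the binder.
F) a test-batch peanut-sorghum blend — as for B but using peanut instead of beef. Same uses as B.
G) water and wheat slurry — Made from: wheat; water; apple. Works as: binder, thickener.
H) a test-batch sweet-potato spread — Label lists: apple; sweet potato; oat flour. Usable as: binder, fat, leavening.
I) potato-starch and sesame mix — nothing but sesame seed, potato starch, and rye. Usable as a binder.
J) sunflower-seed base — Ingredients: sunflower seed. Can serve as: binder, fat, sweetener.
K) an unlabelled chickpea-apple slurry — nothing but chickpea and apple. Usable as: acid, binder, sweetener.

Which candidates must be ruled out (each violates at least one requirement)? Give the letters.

A: no sesame, no refined sugar — keep
B: not usable as a binder; has beef, so not vegan — no
C: works as a binder, no peanut, vegan — OK
D: has peanut, so not peanut-free; has brown sugar, so not no-added-sugar — reject
E: vegan, no sesame — OK
F: not usable as a binder; has peanut, so not peanut-free — no
G: only wheat, apple and water; none excluded — keep
H: no peanut, no sesame — valid
I: has sesame seed, so not sesame-free — out
J: nothing on the exclusion list — keep
K: only chickpea and apple; none excluded — valid

B, D, F, I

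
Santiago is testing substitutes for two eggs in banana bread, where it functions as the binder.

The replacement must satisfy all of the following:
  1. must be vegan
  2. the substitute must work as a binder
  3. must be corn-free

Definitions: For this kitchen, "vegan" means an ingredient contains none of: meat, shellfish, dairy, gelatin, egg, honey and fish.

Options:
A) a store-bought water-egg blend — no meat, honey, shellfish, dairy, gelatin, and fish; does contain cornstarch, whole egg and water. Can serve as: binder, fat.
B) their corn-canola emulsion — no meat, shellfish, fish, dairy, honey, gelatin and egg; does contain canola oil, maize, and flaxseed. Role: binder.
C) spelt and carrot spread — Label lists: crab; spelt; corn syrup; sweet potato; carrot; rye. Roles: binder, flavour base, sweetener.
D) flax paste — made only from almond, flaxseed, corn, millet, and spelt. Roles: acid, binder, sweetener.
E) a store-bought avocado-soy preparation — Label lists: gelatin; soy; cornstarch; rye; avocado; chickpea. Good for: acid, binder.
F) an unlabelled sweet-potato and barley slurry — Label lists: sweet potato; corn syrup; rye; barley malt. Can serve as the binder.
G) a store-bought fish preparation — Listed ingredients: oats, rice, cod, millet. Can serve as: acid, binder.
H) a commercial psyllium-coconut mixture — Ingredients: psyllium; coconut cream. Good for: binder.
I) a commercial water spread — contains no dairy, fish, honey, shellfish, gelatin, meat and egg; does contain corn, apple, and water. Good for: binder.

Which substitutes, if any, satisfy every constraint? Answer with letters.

H

A: has whole egg, so not vegan; has cornstarch, so not corn-free — no
B: has maize, so not corn-free — reject
C: has crab, so not vegan; has corn syrup, so not corn-free — reject
D: has corn, so not corn-free — no
E: has gelatin, so not vegan; has cornstarch, so not corn-free — out
F: has corn syrup, so not corn-free — no
G: has cod, so not vegan — reject
H: works as a binder, no corn, vegan — OK
I: has corn, so not corn-free — out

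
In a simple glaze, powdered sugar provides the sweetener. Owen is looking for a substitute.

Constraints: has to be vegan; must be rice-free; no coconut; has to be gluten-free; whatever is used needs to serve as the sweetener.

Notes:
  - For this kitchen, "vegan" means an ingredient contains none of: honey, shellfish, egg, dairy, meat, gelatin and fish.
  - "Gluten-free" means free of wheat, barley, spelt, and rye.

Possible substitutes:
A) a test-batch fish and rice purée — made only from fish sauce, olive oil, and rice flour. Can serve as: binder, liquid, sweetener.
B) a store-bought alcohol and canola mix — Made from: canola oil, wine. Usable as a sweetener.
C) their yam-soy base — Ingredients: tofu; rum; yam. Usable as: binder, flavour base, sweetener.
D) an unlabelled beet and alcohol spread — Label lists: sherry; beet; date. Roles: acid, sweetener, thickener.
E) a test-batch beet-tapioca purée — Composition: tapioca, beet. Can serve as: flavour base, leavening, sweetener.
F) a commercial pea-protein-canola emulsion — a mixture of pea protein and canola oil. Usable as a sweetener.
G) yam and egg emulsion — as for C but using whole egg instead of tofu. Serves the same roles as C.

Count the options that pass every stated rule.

A: has fish sauce, so not vegan; has rice flour, so not rice-free — no
B: gluten-free, no coconut — OK
C: vegan, no coconut — valid
D: only sherry, date and beet; none excluded — OK
E: only beet and tapioca; none excluded — OK
F: all constraints satisfied — OK
G: has whole egg, so not vegan — out

5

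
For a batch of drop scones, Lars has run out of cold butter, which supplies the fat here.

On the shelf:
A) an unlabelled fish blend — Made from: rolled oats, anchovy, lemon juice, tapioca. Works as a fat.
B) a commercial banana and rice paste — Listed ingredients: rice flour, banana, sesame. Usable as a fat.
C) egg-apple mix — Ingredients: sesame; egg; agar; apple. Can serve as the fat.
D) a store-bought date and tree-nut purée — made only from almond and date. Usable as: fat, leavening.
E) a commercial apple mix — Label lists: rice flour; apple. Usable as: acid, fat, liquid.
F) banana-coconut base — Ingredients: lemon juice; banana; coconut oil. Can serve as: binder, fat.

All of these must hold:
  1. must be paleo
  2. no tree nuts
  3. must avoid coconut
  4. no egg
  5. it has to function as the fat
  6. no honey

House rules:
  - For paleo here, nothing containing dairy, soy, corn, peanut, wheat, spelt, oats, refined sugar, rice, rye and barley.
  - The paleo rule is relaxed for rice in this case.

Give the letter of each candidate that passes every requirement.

A: has rolled oats, so not paleo — reject
B: rice is permitted under the paleo carve-out; nothing else excluded — valid
C: has egg, so not egg-free — no
D: has almond, so not tree-nut-free — no
E: rice is permitted under the paleo carve-out; nothing else excluded — OK
F: has coconut oil, so not coconut-free — no

B, E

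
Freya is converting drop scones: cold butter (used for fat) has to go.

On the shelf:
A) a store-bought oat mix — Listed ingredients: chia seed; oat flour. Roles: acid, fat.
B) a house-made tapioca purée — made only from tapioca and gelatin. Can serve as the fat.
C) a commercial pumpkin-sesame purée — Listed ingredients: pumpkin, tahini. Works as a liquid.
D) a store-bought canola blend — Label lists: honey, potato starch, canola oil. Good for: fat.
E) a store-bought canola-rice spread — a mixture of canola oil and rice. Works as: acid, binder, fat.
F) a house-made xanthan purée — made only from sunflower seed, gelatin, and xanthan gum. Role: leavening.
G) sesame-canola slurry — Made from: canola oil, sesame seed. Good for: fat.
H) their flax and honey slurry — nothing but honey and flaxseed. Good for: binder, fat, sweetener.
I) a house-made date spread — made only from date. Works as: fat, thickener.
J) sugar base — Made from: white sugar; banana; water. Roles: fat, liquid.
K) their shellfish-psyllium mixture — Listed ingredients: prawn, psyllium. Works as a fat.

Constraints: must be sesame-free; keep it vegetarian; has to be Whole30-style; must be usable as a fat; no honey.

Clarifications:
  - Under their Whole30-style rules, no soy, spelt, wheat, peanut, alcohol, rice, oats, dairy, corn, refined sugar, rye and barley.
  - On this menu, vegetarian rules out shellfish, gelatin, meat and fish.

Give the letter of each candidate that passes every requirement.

I

A: has oat flour, so not Whole30-style — no
B: has gelatin, so not vegetarian — reject
C: not usable as a fat; has tahini, so not sesame-free — reject
D: has honey, so not honey-free — no
E: has rice, so not Whole30-style — no
F: not usable as a fat; has gelatin, so not vegetarian — out
G: has sesame seed, so not sesame-free — reject
H: has honey, so not honey-free — no
I: nothing on the exclusion list — valid
J: has white sugar, so not Whole30-style — reject
K: has prawn, so not vegetarian — out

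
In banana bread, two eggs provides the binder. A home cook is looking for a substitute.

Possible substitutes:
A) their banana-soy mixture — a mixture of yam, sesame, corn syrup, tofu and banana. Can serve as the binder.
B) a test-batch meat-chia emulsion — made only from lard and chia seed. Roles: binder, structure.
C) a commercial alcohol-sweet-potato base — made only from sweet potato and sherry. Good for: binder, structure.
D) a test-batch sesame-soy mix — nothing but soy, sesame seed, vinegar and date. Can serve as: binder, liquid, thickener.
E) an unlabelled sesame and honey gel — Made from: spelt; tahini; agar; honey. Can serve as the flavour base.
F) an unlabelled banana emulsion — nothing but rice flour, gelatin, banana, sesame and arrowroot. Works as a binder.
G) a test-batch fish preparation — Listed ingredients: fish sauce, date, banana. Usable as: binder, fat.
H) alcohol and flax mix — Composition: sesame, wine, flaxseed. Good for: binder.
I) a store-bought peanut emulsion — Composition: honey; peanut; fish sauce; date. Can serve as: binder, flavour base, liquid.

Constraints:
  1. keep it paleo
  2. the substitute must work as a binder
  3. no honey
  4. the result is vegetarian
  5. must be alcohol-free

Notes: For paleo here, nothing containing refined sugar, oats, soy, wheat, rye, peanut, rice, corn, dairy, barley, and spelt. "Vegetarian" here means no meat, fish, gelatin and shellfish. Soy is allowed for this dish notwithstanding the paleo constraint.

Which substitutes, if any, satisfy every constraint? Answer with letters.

A: has corn syrup, so not paleo — no
B: has lard, so not vegetarian — reject
C: has sherry, so not alcohol-free — no
D: soy is permitted under the paleo carve-out; nothing else excluded — keep
E: not usable as a binder; has spelt, so not paleo (and 1 more) — out
F: has rice flour, so not paleo; has gelatin, so not vegetarian — no
G: has fish sauce, so not vegetarian — no
H: has wine, so not alcohol-free — no
I: has peanut, so not paleo; has fish sauce, so not vegetarian (and 1 more) — no

D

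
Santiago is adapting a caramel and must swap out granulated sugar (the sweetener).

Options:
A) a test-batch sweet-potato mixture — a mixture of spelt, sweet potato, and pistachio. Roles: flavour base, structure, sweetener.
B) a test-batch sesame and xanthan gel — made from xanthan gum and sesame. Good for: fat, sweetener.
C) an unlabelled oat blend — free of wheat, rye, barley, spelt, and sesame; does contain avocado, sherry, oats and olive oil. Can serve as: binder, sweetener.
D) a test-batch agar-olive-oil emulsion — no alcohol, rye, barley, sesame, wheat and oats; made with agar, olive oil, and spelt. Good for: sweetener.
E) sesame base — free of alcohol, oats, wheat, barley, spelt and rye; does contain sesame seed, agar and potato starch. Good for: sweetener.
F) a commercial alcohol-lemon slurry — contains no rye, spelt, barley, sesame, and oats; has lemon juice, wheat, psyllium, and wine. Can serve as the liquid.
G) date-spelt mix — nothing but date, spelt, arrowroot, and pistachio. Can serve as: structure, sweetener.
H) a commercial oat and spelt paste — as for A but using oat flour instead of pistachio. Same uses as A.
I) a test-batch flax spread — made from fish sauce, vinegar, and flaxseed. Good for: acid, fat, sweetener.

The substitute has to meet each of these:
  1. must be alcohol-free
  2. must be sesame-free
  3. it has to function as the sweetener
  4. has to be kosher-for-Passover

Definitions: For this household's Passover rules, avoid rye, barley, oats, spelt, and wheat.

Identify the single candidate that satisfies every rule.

I

A: has spelt, so not kosher-for-Passover — no
B: has sesame, so not sesame-free — no
C: has oats, so not kosher-for-Passover; has sherry, so not alcohol-free — no
D: has spelt, so not kosher-for-Passover — no
E: has sesame seed, so not sesame-free — out
F: not usable as a sweetener; has wheat, so not kosher-for-Passover (and 1 more) — reject
G: has spelt, so not kosher-for-Passover — reject
H: has oat flour, so not kosher-for-Passover — reject
I: works as a sweetener, no sesame, kosher-for-Passover — valid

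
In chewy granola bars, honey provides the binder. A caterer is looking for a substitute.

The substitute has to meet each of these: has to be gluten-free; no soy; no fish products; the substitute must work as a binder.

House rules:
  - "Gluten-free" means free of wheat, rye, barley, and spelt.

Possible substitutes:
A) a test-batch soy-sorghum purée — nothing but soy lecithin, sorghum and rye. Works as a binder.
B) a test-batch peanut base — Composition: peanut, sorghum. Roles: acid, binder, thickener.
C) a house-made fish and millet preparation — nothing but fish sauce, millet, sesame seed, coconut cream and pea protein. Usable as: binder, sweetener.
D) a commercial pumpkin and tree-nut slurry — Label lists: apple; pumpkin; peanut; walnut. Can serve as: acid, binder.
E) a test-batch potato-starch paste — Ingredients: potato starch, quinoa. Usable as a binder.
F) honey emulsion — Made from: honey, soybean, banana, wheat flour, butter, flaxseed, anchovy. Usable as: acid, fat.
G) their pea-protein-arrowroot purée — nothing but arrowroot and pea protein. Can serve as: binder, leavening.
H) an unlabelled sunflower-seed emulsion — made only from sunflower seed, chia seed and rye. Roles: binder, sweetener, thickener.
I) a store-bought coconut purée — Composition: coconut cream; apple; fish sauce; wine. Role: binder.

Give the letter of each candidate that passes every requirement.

B, D, E, G

A: has rye, so not gluten-free; has soy lecithin, so not soy-free — out
B: works as a binder, no fish, gluten-free — valid
C: has fish sauce, so not fish-free — no
D: no soy, no fish — keep
E: only quinoa and potato starch; none excluded — OK
F: not usable as a binder; has wheat flour, so not gluten-free (and 2 more) — no
G: only arrowroot and pea protein; none excluded — OK
H: has rye, so not gluten-free — reject
I: has fish sauce, so not fish-free — reject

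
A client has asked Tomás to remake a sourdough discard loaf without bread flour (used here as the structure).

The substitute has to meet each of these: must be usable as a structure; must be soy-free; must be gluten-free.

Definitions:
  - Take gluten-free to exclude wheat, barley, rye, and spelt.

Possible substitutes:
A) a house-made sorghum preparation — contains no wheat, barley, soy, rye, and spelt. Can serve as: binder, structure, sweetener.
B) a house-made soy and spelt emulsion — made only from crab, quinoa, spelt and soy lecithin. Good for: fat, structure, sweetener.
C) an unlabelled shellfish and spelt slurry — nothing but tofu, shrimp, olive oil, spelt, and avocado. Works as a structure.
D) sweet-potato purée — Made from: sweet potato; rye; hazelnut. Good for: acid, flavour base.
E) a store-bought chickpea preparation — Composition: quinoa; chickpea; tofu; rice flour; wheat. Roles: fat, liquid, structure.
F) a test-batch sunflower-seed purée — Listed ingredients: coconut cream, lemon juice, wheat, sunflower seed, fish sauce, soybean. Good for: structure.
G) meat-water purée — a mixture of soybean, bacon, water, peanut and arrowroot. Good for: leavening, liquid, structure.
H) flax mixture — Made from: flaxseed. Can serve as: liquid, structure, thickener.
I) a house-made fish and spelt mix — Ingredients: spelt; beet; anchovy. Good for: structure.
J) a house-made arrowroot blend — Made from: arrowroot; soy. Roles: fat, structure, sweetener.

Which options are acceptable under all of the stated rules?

A, H

A: works as a structure, gluten-free, no soy — valid
B: has spelt, so not gluten-free; has soy lecithin, so not soy-free — reject
C: has spelt, so not gluten-free; has tofu, so not soy-free — no
D: not usable as a structure; has rye, so not gluten-free — reject
E: has wheat, so not gluten-free; has tofu, so not soy-free — no
F: has wheat, so not gluten-free; has soybean, so not soy-free — out
G: has soybean, so not soy-free — out
H: only flaxseed; none excluded — valid
I: has spelt, so not gluten-free — reject
J: has soy, so not soy-free — out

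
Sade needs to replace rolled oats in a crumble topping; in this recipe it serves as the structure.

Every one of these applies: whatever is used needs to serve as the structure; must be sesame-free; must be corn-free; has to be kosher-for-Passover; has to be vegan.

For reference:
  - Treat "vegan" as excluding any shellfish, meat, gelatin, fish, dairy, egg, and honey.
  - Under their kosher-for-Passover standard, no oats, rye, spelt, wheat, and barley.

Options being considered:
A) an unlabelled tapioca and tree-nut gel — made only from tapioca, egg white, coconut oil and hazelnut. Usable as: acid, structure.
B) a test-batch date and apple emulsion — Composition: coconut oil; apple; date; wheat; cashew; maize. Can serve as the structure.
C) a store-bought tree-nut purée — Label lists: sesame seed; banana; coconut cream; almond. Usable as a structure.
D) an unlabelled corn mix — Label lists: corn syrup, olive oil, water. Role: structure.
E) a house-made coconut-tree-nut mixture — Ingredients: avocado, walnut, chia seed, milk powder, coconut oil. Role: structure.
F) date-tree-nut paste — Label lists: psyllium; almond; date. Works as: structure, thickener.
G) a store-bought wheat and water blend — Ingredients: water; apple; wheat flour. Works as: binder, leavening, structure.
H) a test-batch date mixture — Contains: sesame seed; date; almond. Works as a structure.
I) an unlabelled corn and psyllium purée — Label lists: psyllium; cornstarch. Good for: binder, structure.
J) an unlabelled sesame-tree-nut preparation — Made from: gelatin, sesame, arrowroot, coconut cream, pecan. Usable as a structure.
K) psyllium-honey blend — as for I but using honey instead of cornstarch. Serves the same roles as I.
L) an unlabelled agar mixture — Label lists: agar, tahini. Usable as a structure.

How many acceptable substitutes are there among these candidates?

A: has egg white, so not vegan — out
B: has wheat, so not kosher-for-Passover; has maize, so not corn-free — out
C: has sesame seed, so not sesame-free — reject
D: has corn syrup, so not corn-free — out
E: has milk powder, so not vegan — out
F: works as a structure, kosher-for-Passover, vegan — valid
G: has wheat flour, so not kosher-for-Passover — out
H: has sesame seed, so not sesame-free — no
I: has cornstarch, so not corn-free — out
J: has gelatin, so not vegan; has sesame, so not sesame-free — reject
K: has honey, so not vegan — reject
L: has tahini, so not sesame-free — out

1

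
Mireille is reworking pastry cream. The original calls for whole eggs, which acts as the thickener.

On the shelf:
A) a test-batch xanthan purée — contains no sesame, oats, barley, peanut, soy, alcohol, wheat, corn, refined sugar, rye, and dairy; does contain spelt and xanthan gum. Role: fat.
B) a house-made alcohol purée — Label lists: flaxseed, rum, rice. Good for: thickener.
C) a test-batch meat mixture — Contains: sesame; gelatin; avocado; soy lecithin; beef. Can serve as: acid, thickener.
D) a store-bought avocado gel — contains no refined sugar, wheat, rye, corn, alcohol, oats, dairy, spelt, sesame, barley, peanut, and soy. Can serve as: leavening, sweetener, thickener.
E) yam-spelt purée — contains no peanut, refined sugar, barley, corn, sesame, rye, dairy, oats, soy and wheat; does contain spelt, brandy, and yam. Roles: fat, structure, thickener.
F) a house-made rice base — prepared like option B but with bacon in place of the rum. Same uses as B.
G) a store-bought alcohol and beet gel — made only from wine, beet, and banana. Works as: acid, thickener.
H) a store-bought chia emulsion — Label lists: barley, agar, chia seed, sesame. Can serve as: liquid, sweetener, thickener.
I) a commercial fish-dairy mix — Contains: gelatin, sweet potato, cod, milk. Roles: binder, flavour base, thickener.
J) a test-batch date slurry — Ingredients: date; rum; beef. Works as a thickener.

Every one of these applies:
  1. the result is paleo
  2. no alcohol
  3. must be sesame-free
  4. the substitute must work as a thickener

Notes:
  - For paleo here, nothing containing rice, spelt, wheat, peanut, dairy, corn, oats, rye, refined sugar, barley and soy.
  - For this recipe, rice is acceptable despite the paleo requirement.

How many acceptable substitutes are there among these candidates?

2

A: not usable as a thickener; has spelt, so not paleo — no
B: has rum, so not alcohol-free — out
C: has soy lecithin, so not paleo; has sesame, so not sesame-free — reject
D: works as a thickener, paleo, no sesame — OK
E: has spelt, so not paleo; has brandy, so not alcohol-free — no
F: rice is permitted under the paleo carve-out; nothing else excluded — keep
G: has wine, so not alcohol-free — no
H: has barley, so not paleo; has sesame, so not sesame-free — no
I: has milk, so not paleo — out
J: has rum, so not alcohol-free — no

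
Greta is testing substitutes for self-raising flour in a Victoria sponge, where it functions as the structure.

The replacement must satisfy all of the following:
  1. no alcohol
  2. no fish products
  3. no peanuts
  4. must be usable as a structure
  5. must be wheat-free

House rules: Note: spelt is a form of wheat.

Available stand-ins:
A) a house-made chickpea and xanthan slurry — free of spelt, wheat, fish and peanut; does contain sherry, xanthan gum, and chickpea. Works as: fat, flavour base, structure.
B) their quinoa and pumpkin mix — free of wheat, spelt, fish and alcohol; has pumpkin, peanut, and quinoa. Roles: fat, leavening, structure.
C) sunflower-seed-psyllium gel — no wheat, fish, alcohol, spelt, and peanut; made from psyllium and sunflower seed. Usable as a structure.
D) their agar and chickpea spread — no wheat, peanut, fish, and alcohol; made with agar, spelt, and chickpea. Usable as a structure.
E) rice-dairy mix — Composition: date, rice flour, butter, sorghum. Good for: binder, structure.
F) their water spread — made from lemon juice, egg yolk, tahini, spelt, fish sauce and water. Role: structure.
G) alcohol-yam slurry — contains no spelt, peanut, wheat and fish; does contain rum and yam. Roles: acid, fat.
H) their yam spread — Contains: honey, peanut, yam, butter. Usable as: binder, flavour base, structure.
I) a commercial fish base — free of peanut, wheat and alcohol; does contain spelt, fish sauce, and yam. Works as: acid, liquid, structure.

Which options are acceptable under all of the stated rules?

C, E

A: has sherry, so not alcohol-free — reject
B: has peanut, so not peanut-free — reject
C: wheat-free, no alcohol — keep
D: has spelt, so not wheat-free — no
E: butter and rice flour etc. — none of it excluded — valid
F: has spelt, so not wheat-free; has fish sauce, so not fish-free — out
G: not usable as a structure; has rum, so not alcohol-free — out
H: has peanut, so not peanut-free — no
I: has spelt, so not wheat-free; has fish sauce, so not fish-free — no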